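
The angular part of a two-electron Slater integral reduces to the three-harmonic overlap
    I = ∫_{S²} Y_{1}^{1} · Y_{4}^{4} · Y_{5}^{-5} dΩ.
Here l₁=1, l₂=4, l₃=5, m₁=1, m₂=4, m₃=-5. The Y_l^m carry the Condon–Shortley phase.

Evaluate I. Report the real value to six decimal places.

Checks pass: Σm=0; 10 even; l₃=5∈[3,5].
(2·1+1)(2·4+1)(2·5+1) = 297
Δ: 0! 2! 8! / 11! → 1/495
sum: t=0:+1/576 = 1/576
3j²(1 4 5; 0 0 0) = Δ·Π!·Σ² = 5/99  (sign -1)
sum: t=0:+1/80640 = 1/80640
3j²(1 4 5; 1 4 -5) = Δ·Π!·Σ² = 1/11  (sign +1)
combine: 4πI² = 297·5/99·1/11 = 15/11
take √, sign -1: I = -0.32941575

-0.329416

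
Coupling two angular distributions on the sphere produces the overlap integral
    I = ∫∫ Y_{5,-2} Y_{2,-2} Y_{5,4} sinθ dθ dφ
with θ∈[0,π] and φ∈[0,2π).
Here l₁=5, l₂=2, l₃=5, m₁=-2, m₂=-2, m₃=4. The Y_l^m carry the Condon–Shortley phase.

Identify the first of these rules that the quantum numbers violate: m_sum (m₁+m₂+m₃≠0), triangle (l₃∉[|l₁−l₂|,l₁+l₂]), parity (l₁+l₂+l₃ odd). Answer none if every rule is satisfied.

none

Σmᵢ = 0  ✓
l₃∈[|l₁−l₂|,l₁+l₂]=[3,7], have l₃=5  ✓
Σlᵢ = 12 ⇒ even  ✓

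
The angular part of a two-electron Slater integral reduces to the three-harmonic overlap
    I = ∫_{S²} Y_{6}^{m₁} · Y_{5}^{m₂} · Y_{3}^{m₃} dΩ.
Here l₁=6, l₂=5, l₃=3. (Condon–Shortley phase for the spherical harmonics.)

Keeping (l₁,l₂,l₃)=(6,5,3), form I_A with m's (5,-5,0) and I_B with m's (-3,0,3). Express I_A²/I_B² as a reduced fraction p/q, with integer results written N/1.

Shared (l₁,l₂,l₃)=(6,5,3): N and (l;000)² cancel in I_A²/I_B².
A: Δ = 8!·4!·2!/15! = 1/675675; Racah Σ t=0..0: t=0:+1/483840 = 1/483840; ⇒ 3j(6 5 3; 5 -5 0)² = 3/91, sgn -1
B: Δ = 8!·4!·2!/15! = 1/675675; Racah Σ t=5..5: t=5:−1/34560 = -1/34560; ⇒ 3j(6 5 3; -3 0 3)² = 4/143, sgn -1
I_A²/I_B² = (3/91)/(4/143) = 33/28

33/28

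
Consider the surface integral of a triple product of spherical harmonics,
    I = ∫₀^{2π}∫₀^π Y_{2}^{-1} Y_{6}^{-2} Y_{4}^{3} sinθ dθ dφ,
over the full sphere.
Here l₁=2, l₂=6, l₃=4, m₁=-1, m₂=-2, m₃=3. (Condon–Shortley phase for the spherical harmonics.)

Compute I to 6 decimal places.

m-sum 0 ✓  L=12 even ✓  4≤4≤8 ✓
Π(2lᵢ+1) = 5×13×9 = 585
triangle coeff Δ(2,6,4) = 1/6435
Σ_t [2,2]: t=2:+1/2304 = 1/2304
(3j)²=5/143 [(2 6 4; 0 0 0)], sign=+1
Σ_t [3,3]: t=3:−1/30240 = -1/30240
(3j)²=32/6435 [(2 6 4; -1 -2 3)], sign=+1
⇒ 4πI² = 160/1573
I = (+1)√(160/1573/(4π)) = 0.08996855

0.089969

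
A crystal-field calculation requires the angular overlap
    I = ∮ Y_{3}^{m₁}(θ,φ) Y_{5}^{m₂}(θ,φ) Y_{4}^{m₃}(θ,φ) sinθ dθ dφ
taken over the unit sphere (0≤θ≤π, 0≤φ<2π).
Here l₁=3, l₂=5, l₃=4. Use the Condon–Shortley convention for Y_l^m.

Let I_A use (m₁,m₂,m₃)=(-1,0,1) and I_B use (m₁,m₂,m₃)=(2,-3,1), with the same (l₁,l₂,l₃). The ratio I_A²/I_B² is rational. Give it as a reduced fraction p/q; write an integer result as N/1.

Shared (l₁,l₂,l₃)=(3,5,4): N and (l;000)² cancel in I_A²/I_B².
A: Δ = 4!·2!·6!/13! = 1/180180; Racah Σ t=2..4: t=2:+1/288 t=3:−1/288 t=4:+1/5760 = 1/5760; ⇒ 3j(3 5 4; -1 0 1)² = 1/12012, sgn -1
B: Δ = 4!·2!·6!/13! = 1/180180; Racah Σ t=0..1: t=0:+1/1152 t=1:−1/1440 = 1/5760; ⇒ 3j(3 5 4; 2 -3 1)² = 1/858, sgn -1
I_A²/I_B² = (1/12012)/(1/858) = 1/14

1/14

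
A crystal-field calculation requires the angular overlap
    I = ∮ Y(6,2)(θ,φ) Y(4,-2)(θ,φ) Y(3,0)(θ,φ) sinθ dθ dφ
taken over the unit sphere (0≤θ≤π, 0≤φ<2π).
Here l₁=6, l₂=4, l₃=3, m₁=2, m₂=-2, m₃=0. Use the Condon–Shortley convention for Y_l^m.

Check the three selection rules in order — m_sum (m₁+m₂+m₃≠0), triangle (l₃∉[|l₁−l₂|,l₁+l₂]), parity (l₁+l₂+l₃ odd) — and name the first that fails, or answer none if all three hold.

m₁+m₂+m₃ = 2 − 2 + 0 = 0  ✓
triangle: |6−4|=2 ≤ l₃=3 ≤ 6+4=10  ✓
parity: l₁+l₂+l₃ = 13 is odd  ✗

parity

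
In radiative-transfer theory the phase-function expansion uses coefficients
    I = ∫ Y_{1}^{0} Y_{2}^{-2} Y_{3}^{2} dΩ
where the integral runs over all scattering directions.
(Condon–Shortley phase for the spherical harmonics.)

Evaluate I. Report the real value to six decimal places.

0.184674

m-sum 0 ✓  L=6 even ✓  1≤3≤3 ✓
Π(2lᵢ+1) = 3×5×7 = 105
triangle coeff Δ(1,2,3) = 1/105
Σ_t [0,0]: t=0:+1/4 = 1/4
(3j)²=3/35 [(1 2 3; 0 0 0)], sign=-1
Σ_t [0,0]: t=0:+1/24 = 1/24
(3j)²=1/21 [(1 2 3; 0 -2 2)], sign=-1
⇒ 4πI² = 3/7
I = (+1)√(3/7/(4π)) = 0.18467439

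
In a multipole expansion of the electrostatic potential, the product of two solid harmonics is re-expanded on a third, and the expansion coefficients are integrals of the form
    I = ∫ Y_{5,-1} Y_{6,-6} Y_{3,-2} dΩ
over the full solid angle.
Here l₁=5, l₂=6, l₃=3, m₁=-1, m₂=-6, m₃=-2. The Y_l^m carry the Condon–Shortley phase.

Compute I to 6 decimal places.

Σmᵢ = -9 ≠ 0, so the φ-integral vanishes; I = 0

0.000000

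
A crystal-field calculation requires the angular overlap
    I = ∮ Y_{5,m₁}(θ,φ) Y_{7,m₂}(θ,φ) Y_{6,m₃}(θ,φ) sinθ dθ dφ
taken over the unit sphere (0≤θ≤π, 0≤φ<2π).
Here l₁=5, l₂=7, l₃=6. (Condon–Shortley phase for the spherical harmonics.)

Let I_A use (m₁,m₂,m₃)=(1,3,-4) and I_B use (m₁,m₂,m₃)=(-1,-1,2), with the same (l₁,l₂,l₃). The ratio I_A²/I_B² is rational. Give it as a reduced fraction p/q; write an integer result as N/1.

42250/134689

Shared (l₁,l₂,l₃)=(5,7,6): N and (l;000)² cancel in I_A²/I_B².
A: Δ = 6!·4!·8!/19! = 1/174594420; Racah Σ t=2..4: t=2:+1/7741440 t=3:−1/1088640 t=4:+1/1658880 = -13/69672960; ⇒ 3j(5 7 6; 1 3 -4)² = 325/149226, sgn -1
B: Δ = 6!·4!·8!/19! = 1/174594420; Racah Σ t=2..6: t=2:+1/663552 t=3:−1/155520 t=4:+1/276480 t=5:−1/3628800 t=6:+1/696729600 = -367/232243200; ⇒ 3j(5 7 6; -1 -1 2)² = 134689/19399380, sgn -1
I_A²/I_B² = (325/149226)/(134689/19399380) = 42250/134689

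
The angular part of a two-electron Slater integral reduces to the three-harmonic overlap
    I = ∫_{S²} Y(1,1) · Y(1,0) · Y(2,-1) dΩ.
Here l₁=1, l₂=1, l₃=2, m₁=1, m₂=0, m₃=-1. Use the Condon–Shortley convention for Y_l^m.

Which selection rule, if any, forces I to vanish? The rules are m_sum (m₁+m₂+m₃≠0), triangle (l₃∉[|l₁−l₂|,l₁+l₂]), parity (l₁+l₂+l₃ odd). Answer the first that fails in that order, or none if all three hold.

Σmᵢ = 0  ✓
l₃∈[|l₁−l₂|,l₁+l₂]=[0,2], have l₃=2  ✓
Σlᵢ = 4 ⇒ even  ✓

none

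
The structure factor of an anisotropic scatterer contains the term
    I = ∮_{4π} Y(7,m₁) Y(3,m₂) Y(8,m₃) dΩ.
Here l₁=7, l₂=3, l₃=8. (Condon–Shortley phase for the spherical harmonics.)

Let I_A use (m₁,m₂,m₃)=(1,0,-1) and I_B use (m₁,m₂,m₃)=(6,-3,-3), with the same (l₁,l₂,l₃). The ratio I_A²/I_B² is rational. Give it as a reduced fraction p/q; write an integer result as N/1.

l's match ⇒ only the (l;m) 3-j factors differ between A and B.
A: triangle coeff Δ(7,3,8) = 1/5290740; Σ_t [0,2]: t=0:+1/6220800 t=1:−1/2419200 t=2:+1/11612160 = -29/174182400; (3j)²=841/83980 [(7 3 8; 1 0 -1)], sign=+1
B: triangle coeff Δ(7,3,8) = 1/5290740; Σ_t [0,0]: t=0:+1/1916006400 = 1/1916006400; (3j)²=5/4522 [(7 3 8; 6 -3 -3)], sign=-1
I_A²/I_B² = (841/83980)/(5/4522) = 5887/650

5887/650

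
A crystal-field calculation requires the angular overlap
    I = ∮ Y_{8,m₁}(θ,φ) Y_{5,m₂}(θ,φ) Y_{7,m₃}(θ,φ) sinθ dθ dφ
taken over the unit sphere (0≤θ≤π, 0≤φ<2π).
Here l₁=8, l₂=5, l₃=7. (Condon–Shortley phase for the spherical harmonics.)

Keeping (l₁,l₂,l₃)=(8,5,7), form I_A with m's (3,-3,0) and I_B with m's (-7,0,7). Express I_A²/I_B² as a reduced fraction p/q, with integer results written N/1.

Same 8,5,7: normalisation and zero-m 3j drop out of the ratio.
A: Δ: 6! 10! 4! / 21! → 1/814773960; sum: t=0:+1/41472000 t=1:−1/12441600 t=2:+1/34836480 = -1/36288000; 3j²(8 5 7; 3 -3 0) = Δ·Π!·Σ² = 192/20995  (sign +1)
B: Δ: 6! 10! 4! / 21! → 1/814773960; sum: t=5:−1/10450944000 = -1/10450944000; 3j²(8 5 7; -7 0 7) = Δ·Π!·Σ² = 143/7752  (sign -1)
I_A²/I_B² = (192/20995)/(143/7752) = 4608/9295

4608/9295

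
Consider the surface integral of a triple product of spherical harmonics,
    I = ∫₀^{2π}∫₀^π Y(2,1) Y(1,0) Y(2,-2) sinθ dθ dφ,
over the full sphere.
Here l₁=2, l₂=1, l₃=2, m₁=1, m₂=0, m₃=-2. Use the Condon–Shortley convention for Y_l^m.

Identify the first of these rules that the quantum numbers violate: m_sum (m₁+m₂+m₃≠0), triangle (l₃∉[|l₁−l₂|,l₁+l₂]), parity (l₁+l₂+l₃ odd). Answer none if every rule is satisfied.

m_sum

m₁+m₂+m₃ = 1 + 0 − 2 = -1  ✗
triangle: |2−1|=1 ≤ l₃=2 ≤ 2+1=3
parity: l₁+l₂+l₃ = 5 is odd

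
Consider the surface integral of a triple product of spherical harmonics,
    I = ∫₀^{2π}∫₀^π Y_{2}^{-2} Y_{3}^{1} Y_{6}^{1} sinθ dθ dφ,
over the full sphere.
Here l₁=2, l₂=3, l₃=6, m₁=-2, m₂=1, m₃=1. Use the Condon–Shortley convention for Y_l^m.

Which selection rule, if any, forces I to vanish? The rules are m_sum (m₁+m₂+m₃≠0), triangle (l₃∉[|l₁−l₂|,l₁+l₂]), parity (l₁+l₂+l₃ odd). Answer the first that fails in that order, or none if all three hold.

Σmᵢ = 0  ✓
l₃∈[|l₁−l₂|,l₁+l₂]=[1,5], have l₃=6  ✗
Σlᵢ = 11 ⇒ odd

triangle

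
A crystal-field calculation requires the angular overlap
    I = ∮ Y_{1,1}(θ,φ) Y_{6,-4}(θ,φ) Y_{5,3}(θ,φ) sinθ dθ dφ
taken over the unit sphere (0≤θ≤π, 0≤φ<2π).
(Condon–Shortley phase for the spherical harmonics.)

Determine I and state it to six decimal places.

m-sum 0 ✓  L=12 even ✓  5≤5≤7 ✓
Π(2lᵢ+1) = 3×13×11 = 429
triangle coeff Δ(1,6,5) = 1/858
Σ_t [1,1]: t=1:−1/14400 = -1/14400
(3j)²=6/143 [(1 6 5; 0 0 0)], sign=+1
Σ_t [0,0]: t=0:+1/161280 = 1/161280
(3j)²=15/286 [(1 6 5; 1 -4 3)], sign=+1
⇒ 4πI² = 135/143
I = (+1)√(135/143/(4π)) = 0.27409047

0.274090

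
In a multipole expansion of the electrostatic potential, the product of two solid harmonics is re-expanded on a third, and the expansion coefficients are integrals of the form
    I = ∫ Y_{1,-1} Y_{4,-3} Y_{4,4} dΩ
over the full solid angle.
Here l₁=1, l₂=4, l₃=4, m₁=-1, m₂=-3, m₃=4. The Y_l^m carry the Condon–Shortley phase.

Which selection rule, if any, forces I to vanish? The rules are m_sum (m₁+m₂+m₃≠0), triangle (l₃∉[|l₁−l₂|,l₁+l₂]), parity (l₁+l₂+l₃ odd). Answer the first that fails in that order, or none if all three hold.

parity

Σmᵢ = 0  ✓
l₃∈[|l₁−l₂|,l₁+l₂]=[3,5], have l₃=4  ✓
Σlᵢ = 9 ⇒ odd  ✗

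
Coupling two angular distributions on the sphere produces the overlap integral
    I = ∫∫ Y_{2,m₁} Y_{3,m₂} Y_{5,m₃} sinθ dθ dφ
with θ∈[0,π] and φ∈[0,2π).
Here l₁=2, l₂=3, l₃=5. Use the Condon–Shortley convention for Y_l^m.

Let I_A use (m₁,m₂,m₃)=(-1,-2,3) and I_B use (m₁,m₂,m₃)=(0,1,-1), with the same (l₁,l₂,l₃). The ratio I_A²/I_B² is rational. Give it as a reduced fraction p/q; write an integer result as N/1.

56/45

l's match ⇒ only the (l;m) 3-j factors differ between A and B.
A: triangle coeff Δ(2,3,5) = 1/2310; Σ_t [0,0]: t=0:+1/720 = 1/720; (3j)²=8/165 [(2 3 5; -1 -2 3)], sign=+1
B: triangle coeff Δ(2,3,5) = 1/2310; Σ_t [0,0]: t=0:+1/192 = 1/192; (3j)²=3/77 [(2 3 5; 0 1 -1)], sign=+1
I_A²/I_B² = (8/165)/(3/77) = 56/45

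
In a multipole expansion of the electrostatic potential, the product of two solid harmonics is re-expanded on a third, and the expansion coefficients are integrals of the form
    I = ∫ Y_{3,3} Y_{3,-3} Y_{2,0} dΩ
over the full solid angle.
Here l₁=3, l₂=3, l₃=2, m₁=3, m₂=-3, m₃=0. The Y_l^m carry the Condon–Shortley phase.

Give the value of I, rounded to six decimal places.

m-sum 0 ✓  L=8 even ✓  0≤2≤6 ✓
Π(2lᵢ+1) = 7×7×5 = 245
triangle coeff Δ(3,3,2) = 1/3780
Σ_t [1,3]: t=1:−1/24 t=2:+1/4 t=3:−1/24 = 1/6
(3j)²=4/105 [(3 3 2; 0 0 0)], sign=+1
Σ_t [0,0]: t=0:+1/96 = 1/96
(3j)²=5/84 [(3 3 2; 3 -3 0)], sign=+1
⇒ 4πI² = 5/9
I = (+1)√(5/9/(4π)) = 0.21026104

0.210261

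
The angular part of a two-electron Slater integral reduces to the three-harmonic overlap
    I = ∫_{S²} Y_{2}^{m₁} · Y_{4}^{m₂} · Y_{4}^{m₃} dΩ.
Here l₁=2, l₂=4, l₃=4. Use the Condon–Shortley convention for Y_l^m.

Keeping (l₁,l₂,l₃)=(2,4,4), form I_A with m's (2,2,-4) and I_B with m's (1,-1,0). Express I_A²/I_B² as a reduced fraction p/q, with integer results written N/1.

28/5

l's match ⇒ only the (l;m) 3-j factors differ between A and B.
A: triangle coeff Δ(2,4,4) = 1/13860; Σ_t [0,0]: t=0:+1/2880 = 1/2880; (3j)²=2/165 [(2 4 4; 2 2 -4)], sign=+1
B: triangle coeff Δ(2,4,4) = 1/13860; Σ_t [0,1]: t=0:+1/72 t=1:−1/96 = 1/288; (3j)²=1/462 [(2 4 4; 1 -1 0)], sign=+1
I_A²/I_B² = (2/165)/(1/462) = 28/5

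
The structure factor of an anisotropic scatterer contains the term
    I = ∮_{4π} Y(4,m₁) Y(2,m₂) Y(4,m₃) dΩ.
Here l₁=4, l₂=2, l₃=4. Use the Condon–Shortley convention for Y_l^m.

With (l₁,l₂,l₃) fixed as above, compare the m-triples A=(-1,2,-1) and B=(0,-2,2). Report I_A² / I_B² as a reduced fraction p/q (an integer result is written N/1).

Shared (l₁,l₂,l₃)=(4,2,4): N and (l;000)² cancel in I_A²/I_B².
A: Δ = 2!·6!·2!/11! = 1/13860; Racah Σ t=2..2: t=2:+1/144 = 1/144; ⇒ 3j(4 2 4; -1 2 -1)² = 10/231, sgn -1
B: Δ = 2!·6!·2!/11! = 1/13860; Racah Σ t=0..0: t=0:+1/192 = 1/192; ⇒ 3j(4 2 4; 0 -2 2)² = 3/77, sgn +1
I_A²/I_B² = (10/231)/(3/77) = 10/9

10/9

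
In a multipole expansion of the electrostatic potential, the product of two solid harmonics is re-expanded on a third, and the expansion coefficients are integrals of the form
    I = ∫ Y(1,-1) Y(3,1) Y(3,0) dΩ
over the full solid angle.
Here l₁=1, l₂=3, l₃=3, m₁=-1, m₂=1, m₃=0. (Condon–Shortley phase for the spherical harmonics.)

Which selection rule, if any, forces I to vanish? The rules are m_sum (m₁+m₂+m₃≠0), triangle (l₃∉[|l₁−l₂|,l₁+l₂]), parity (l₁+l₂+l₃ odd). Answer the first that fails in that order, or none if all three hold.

parity

m₁+m₂+m₃ = -1 + 1 + 0 = 0  ✓
triangle: |1−3|=2 ≤ l₃=3 ≤ 1+3=4  ✓
parity: l₁+l₂+l₃ = 7 is odd  ✗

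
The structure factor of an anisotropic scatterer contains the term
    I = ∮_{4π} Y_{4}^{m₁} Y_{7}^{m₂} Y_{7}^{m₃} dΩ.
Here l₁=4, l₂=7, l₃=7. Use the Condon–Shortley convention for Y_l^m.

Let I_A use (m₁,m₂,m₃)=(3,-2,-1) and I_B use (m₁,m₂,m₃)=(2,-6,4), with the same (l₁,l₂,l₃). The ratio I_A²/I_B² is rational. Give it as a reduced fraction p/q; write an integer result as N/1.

8232/190333

Same 4,7,7: normalisation and zero-m 3j drop out of the ratio.
A: Δ: 4! 4! 10! / 19! → 1/58198140; sum: t=0:+1/2073600 t=1:−1/2488320 = 1/12441600; 3j²(4 7 7; 3 -2 -1) = Δ·Π!·Σ² = 98/138567  (sign +1)
B: Δ: 4! 4! 10! / 19! → 1/58198140; sum: t=0:+1/34836480 t=1:−1/130636800 = 11/522547200; 3j²(4 7 7; 2 -6 4) = Δ·Π!·Σ² = 1331/81396  (sign -1)
I_A²/I_B² = (98/138567)/(1331/81396) = 8232/190333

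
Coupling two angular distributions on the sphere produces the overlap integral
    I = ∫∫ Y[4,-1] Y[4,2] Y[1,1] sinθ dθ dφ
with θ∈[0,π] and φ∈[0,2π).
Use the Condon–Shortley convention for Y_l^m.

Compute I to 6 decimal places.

m-sum = -1 + 2 + 1 = 2 ≠ 0 ⇒ I = 0

0.000000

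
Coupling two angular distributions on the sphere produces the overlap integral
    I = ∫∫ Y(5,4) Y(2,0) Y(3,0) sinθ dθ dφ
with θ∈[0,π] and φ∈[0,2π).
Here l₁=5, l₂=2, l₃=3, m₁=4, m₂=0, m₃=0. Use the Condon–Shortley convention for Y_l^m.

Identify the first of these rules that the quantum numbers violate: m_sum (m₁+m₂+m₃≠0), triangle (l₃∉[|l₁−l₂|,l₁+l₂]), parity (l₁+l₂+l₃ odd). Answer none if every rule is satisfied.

azimuthal sum: 4 + 0 + 0 = 4  ✗
3 ≤ 3 ≤ 7 (triangle on l)
L = 5 + 2 + 3 = 10 (even)

m_sum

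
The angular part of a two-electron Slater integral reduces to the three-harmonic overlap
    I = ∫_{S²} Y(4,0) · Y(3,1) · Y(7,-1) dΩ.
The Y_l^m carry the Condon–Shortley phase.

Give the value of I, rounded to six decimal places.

-0.218337

Checks pass: Σm=0; 14 even; l₃=7∈[1,7].
(2·4+1)(2·3+1)(2·7+1) = 945
Δ: 0! 8! 6! / 15! → 1/45045
sum: t=0:+1/20736 = 1/20736
3j²(4 3 7; 0 0 0) = Δ·Π!·Σ² = 35/1287  (sign -1)
sum: t=0:+1/27648 = 1/27648
3j²(4 3 7; 0 1 -1) = Δ·Π!·Σ² = 10/429  (sign +1)
combine: 4πI² = 945·35/1287·10/429 = 12250/20449
take √, sign -1: I = -0.21833687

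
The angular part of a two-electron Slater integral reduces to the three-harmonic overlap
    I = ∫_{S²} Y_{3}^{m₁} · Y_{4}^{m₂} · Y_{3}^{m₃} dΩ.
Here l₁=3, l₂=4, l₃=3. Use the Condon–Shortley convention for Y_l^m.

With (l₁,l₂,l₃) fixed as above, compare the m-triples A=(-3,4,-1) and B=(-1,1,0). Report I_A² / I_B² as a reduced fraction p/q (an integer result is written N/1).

Same 3,4,3: normalisation and zero-m 3j drop out of the ratio.
A: Δ: 4! 2! 4! / 11! → 1/34650; sum: t=4:+1/1152 = 1/1152; 3j²(3 4 3; -3 4 -1) = Δ·Π!·Σ² = 1/33  (sign +1)
B: Δ: 4! 2! 4! / 11! → 1/34650; sum: t=2:+1/48 t=3:−1/24 t=4:+1/288 = -5/288; 3j²(3 4 3; -1 1 0) = Δ·Π!·Σ² = 5/462  (sign +1)
I_A²/I_B² = (1/33)/(5/462) = 14/5

14/5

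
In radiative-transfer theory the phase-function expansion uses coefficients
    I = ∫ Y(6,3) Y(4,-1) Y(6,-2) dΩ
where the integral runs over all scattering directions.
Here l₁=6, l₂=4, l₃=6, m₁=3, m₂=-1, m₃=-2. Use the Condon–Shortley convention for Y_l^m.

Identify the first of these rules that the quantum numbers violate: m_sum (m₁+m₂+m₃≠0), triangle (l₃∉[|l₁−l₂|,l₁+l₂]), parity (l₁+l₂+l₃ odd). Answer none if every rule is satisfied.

none

m₁+m₂+m₃ = 3 − 1 − 2 = 0  ✓
triangle: |6−4|=2 ≤ l₃=6 ≤ 6+4=10  ✓
parity: l₁+l₂+l₃ = 16 is even  ✓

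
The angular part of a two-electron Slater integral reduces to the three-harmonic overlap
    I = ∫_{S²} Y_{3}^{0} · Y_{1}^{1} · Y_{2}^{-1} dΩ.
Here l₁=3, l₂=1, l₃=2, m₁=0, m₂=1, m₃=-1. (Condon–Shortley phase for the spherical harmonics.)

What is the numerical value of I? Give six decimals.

Checks pass: Σm=0; 6 even; l₃=2∈[2,4].
(2·3+1)(2·1+1)(2·2+1) = 105
Δ: 2! 4! 0! / 7! → 1/105
sum: t=1:−1/4 = -1/4
3j²(3 1 2; 0 0 0) = Δ·Π!·Σ² = 3/35  (sign -1)
sum: t=2:+1/12 = 1/12
3j²(3 1 2; 0 1 -1) = Δ·Π!·Σ² = 1/35  (sign -1)
combine: 4πI² = 105·3/35·1/35 = 9/35
take √, sign +1: I = 0.14304817

0.143048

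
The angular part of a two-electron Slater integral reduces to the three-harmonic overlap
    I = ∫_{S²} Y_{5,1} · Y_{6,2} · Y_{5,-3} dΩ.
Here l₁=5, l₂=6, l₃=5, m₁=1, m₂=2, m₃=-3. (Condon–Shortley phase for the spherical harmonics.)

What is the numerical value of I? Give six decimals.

-0.106727

Rules hold: Σm=0, L=16 even, 1≤5≤11.
N = 11·13·11 = 1573
Δ = 6!·4!·6!/17! = 1/28588560
Racah Σ t=1..5: t=1:−1/345600 t=2:+1/13824 t=3:−1/5184 t=4:+1/13824 t=5:−1/345600 = -7/129600
⇒ 3j(5 6 5; 0 0 0)² = 80/7293, sgn +1
Racah Σ t=2..4: t=2:+1/138240 t=3:−1/25920 t=4:+1/55296 = -11/829440
⇒ 3j(5 6 5; 1 2 -3)² = 11/1326, sgn -1
4πI² = N·(3j₀)²·(3jₘ)² = 4840/33813
I = -1·√(0.14314/4π) = -0.10672739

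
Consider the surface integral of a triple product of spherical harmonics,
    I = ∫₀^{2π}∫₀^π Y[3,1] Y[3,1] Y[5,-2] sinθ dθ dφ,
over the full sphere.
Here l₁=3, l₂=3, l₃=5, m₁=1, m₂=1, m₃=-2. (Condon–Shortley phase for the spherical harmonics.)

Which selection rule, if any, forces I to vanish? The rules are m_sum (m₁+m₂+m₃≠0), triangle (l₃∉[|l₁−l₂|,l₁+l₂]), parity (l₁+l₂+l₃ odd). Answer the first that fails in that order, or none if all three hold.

azimuthal sum: 1 + 1 − 2 = 0  ✓
0 ≤ 5 ≤ 6 (triangle on l)  ✓
L = 3 + 3 + 5 = 11 (odd)  ✗

parity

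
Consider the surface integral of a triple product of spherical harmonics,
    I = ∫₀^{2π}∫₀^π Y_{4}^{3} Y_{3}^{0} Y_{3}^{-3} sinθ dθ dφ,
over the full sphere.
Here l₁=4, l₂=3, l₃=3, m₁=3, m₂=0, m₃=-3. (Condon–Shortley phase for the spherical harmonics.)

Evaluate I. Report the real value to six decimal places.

0.203551

Checks pass: Σm=0; 10 even; l₃=3∈[1,7].
(2·4+1)(2·3+1)(2·3+1) = 441
Δ: 4! 4! 2! / 11! → 1/34650
sum: t=1:−1/72 t=2:+1/16 t=3:−1/72 = 5/144
3j²(4 3 3; 0 0 0) = Δ·Π!·Σ² = 2/77  (sign -1)
sum: t=1:−1/288 = -1/288
3j²(4 3 3; 3 0 -3) = Δ·Π!·Σ² = 1/22  (sign -1)
combine: 4πI² = 441·2/77·1/22 = 63/121
take √, sign +1: I = 0.20355073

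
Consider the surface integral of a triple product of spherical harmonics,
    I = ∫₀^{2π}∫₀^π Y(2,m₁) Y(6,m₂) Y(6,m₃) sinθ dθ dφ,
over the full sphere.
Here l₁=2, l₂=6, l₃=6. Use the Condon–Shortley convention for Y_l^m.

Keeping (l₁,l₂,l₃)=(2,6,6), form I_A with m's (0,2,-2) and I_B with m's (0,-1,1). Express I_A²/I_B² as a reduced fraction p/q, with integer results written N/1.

100/169

Same 2,6,6: normalisation and zero-m 3j drop out of the ratio.
A: Δ: 2! 2! 10! / 15! → 1/90090; sum: t=0:+1/322560 t=1:−1/30240 t=2:+1/69120 = -1/64512; 3j²(2 6 6; 0 2 -2) = Δ·Π!·Σ² = 10/1001  (sign -1)
B: Δ: 2! 2! 10! / 15! → 1/90090; sum: t=0:+1/57600 t=1:−1/17280 t=2:+1/120960 = -13/403200; 3j²(2 6 6; 0 -1 1) = Δ·Π!·Σ² = 13/770  (sign +1)
I_A²/I_B² = (10/1001)/(13/770) = 100/169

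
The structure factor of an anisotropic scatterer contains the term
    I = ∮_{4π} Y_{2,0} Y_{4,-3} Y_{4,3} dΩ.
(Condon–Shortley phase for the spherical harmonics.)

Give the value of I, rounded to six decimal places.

0.057344

Checks pass: Σm=0; 10 even; l₃=4∈[2,6].
(2·2+1)(2·4+1)(2·4+1) = 405
Δ: 2! 2! 6! / 11! → 1/13860
sum: t=0:+1/192 t=1:−1/36 t=2:+1/192 = -5/288
3j²(2 4 4; 0 0 0) = Δ·Π!·Σ² = 20/693  (sign -1)
sum: t=0:+1/480 t=1:−1/720 = 1/1440
3j²(2 4 4; 0 -3 3) = Δ·Π!·Σ² = 7/1980  (sign -1)
combine: 4πI² = 405·20/693·7/1980 = 5/121
take √, sign +1: I = 0.05734392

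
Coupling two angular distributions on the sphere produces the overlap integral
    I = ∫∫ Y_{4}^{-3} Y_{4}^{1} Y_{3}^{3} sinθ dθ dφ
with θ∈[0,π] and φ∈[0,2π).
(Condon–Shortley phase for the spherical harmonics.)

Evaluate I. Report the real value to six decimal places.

m-sum = -3 + 1 + 3 = 1 ≠ 0 ⇒ I = 0

0.000000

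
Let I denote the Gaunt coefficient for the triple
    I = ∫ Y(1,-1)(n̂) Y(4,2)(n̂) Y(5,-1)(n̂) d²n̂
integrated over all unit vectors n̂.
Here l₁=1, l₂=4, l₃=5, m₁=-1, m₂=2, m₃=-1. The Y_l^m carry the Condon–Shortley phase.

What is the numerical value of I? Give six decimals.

Checks pass: Σm=0; 10 even; l₃=5∈[3,5].
(2·1+1)(2·4+1)(2·5+1) = 297
Δ: 0! 2! 8! / 11! → 1/495
sum: t=0:+1/576 = 1/576
3j²(1 4 5; 0 0 0) = Δ·Π!·Σ² = 5/99  (sign -1)
sum: t=0:+1/2880 = 1/2880
3j²(1 4 5; -1 2 -1) = Δ·Π!·Σ² = 2/165  (sign +1)
combine: 4πI² = 297·5/99·2/165 = 2/11
take √, sign -1: I = -0.12028562

-0.120286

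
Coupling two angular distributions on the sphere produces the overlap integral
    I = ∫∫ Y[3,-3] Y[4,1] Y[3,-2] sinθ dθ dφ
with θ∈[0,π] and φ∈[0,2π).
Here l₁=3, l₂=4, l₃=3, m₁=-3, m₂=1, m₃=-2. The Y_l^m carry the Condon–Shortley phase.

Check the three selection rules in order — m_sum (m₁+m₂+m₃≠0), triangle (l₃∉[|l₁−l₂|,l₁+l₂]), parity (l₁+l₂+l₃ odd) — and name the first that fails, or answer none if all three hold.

azimuthal sum: -3 + 1 − 2 = -4  ✗
1 ≤ 3 ≤ 7 (triangle on l)
L = 3 + 4 + 3 = 10 (even)

m_sum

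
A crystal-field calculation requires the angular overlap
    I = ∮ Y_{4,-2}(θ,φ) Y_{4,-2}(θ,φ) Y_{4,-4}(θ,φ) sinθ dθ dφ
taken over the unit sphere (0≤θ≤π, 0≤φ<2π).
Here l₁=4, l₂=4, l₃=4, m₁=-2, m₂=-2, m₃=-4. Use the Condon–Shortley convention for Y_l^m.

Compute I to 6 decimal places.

0.000000

m-sum = -2 − 2 − 4 = -8 ≠ 0 ⇒ I = 0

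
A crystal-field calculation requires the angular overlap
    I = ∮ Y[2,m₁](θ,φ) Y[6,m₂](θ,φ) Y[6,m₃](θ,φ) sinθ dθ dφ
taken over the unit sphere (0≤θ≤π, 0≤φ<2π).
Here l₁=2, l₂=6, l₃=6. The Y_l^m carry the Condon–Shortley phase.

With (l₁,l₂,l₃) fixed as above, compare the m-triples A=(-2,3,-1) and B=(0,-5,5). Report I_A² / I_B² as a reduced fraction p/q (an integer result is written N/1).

Same 2,6,6: normalisation and zero-m 3j drop out of the ratio.
A: Δ: 2! 2! 10! / 15! → 1/90090; sum: t=2:+1/120960 = 1/120960; 3j²(2 6 6; -2 3 -1) = Δ·Π!·Σ² = 24/1001  (sign -1)
B: Δ: 2! 2! 10! / 15! → 1/90090; sum: t=0:+1/1451520 t=1:−1/3628800 = 1/2419200; 3j²(2 6 6; 0 -5 5) = Δ·Π!·Σ² = 11/910  (sign -1)
I_A²/I_B² = (24/1001)/(11/910) = 240/121

240/121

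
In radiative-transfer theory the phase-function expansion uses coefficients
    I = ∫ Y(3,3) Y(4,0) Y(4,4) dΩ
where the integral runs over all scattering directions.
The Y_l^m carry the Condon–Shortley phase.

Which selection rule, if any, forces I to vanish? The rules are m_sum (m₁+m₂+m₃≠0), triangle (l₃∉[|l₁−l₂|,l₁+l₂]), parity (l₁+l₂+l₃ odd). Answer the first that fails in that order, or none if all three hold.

azimuthal sum: 3 + 0 + 4 = 7  ✗
1 ≤ 4 ≤ 7 (triangle on l)
L = 3 + 4 + 4 = 11 (odd)

m_sum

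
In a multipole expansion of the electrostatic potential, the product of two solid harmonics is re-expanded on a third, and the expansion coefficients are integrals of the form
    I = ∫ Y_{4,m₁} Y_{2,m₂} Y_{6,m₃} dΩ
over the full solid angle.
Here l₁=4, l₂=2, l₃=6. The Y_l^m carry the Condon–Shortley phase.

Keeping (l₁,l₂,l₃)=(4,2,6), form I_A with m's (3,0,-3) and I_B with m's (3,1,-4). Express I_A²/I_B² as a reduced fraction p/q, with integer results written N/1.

l's match ⇒ only the (l;m) 3-j factors differ between A and B.
A: triangle coeff Δ(4,2,6) = 1/6435; Σ_t [0,0]: t=0:+1/20160 = 1/20160; (3j)²=12/715 [(4 2 6; 3 0 -3)], sign=-1
B: triangle coeff Δ(4,2,6) = 1/6435; Σ_t [0,0]: t=0:+1/30240 = 1/30240; (3j)²=16/429 [(4 2 6; 3 1 -4)], sign=+1
I_A²/I_B² = (12/715)/(16/429) = 9/20

9/20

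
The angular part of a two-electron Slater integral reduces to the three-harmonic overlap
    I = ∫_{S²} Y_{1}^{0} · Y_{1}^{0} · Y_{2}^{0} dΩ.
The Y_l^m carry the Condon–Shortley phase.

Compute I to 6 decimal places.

0.252313

Rules hold: Σm=0, L=4 even, 0≤2≤2.
N = 3·3·5 = 45
Δ = 0!·2!·2!/5! = 1/30
Racah Σ t=0..0: t=0:+1/1 = 1/1
⇒ 3j(1 1 2; 0 0 0)² = 2/15, sgn +1
(m-triple is (0,0,0) — same symbol as above.)
4πI² = N·(3j₀)²·(3jₘ)² = 4/5
I = +1·√(0.8/4π) = 0.25231325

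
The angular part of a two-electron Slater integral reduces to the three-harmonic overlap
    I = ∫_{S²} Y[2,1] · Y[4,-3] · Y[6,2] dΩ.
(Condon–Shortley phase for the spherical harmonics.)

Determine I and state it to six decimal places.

m-sum 0 ✓  L=12 even ✓  2≤6≤6 ✓
Π(2lᵢ+1) = 5×9×13 = 585
triangle coeff Δ(2,4,6) = 1/6435
Σ_t [0,0]: t=0:+1/2304 = 1/2304
(3j)²=5/143 [(2 4 6; 0 0 0)], sign=+1
Σ_t [0,0]: t=0:+1/30240 = 1/30240
(3j)²=32/6435 [(2 4 6; 1 -3 2)], sign=+1
⇒ 4πI² = 160/1573
I = (+1)√(160/1573/(4π)) = 0.08996855

0.089969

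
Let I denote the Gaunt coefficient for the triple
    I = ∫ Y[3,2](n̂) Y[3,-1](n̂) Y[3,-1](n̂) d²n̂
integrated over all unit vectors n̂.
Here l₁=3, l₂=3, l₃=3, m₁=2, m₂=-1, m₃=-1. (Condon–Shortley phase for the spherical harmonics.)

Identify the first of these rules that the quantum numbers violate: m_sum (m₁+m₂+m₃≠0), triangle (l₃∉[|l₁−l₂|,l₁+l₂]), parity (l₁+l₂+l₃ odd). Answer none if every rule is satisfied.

azimuthal sum: 2 − 1 − 1 = 0  ✓
0 ≤ 3 ≤ 6 (triangle on l)  ✓
L = 3 + 3 + 3 = 9 (odd)  ✗

parity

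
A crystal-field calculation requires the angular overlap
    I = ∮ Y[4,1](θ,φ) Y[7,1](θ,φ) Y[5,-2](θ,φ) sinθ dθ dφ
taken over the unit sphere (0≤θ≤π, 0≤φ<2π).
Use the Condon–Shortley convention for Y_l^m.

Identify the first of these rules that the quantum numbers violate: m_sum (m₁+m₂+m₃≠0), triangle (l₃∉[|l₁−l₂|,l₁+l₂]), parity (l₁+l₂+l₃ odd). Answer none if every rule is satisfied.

azimuthal sum: 1 + 1 − 2 = 0  ✓
3 ≤ 5 ≤ 11 (triangle on l)  ✓
L = 4 + 7 + 5 = 16 (even)  ✓

none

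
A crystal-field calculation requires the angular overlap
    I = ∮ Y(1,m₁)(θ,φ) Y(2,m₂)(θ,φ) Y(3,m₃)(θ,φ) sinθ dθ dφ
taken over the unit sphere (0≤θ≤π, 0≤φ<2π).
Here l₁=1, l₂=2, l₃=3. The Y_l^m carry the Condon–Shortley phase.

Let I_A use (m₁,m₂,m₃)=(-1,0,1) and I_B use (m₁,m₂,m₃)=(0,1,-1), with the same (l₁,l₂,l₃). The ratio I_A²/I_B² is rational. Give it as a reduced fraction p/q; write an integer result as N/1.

3/4

l's match ⇒ only the (l;m) 3-j factors differ between A and B.
A: triangle coeff Δ(1,2,3) = 1/105; Σ_t [0,0]: t=0:+1/8 = 1/8; (3j)²=2/35 [(1 2 3; -1 0 1)], sign=+1
B: triangle coeff Δ(1,2,3) = 1/105; Σ_t [0,0]: t=0:+1/6 = 1/6; (3j)²=8/105 [(1 2 3; 0 1 -1)], sign=+1
I_A²/I_B² = (2/35)/(8/105) = 3/4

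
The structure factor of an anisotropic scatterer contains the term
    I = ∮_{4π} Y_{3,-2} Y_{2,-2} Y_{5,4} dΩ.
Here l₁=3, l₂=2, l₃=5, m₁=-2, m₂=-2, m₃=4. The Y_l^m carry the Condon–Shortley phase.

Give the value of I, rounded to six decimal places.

m-sum 0 ✓  L=10 even ✓  1≤5≤5 ✓
Π(2lᵢ+1) = 7×5×11 = 385
triangle coeff Δ(3,2,5) = 1/2310
Σ_t [0,0]: t=0:+1/144 = 1/144
(3j)²=10/231 [(3 2 5; 0 0 0)], sign=-1
Σ_t [0,0]: t=0:+1/2880 = 1/2880
(3j)²=3/55 [(3 2 5; -2 -2 4)], sign=-1
⇒ 4πI² = 10/11
I = (+1)√(10/11/(4π)) = 0.26896683

0.268967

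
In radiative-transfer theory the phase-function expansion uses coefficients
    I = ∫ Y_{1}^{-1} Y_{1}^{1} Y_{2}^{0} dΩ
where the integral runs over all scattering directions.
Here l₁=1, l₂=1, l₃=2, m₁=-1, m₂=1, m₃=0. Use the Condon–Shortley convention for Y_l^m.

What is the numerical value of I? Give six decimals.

Rules hold: Σm=0, L=4 even, 0≤2≤2.
N = 3·3·5 = 45
Δ = 0!·2!·2!/5! = 1/30
Racah Σ t=0..0: t=0:+1/1 = 1/1
⇒ 3j(1 1 2; 0 0 0)² = 2/15, sgn +1
Racah Σ t=0..0: t=0:+1/4 = 1/4
⇒ 3j(1 1 2; -1 1 0)² = 1/30, sgn +1
4πI² = N·(3j₀)²·(3jₘ)² = 1/5
I = +1·√(0.2/4π) = 0.12615663

0.126157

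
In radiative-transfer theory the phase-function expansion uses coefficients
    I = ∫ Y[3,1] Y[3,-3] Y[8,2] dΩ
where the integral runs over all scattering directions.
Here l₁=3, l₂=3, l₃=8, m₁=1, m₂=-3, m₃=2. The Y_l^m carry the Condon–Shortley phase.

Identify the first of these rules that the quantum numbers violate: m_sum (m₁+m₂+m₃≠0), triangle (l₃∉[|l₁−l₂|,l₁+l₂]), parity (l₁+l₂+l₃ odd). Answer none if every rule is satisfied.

triangle

azimuthal sum: 1 − 3 + 2 = 0  ✓
0 ≤ 8 ≤ 6 (triangle on l)  ✗
L = 3 + 3 + 8 = 14 (even)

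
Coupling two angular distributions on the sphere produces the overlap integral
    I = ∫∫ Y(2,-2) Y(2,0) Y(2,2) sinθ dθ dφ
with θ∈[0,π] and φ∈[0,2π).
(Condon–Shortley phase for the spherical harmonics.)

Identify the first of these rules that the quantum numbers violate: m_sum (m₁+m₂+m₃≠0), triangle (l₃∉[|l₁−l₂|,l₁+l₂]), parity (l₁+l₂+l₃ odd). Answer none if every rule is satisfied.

azimuthal sum: -2 + 0 + 2 = 0  ✓
0 ≤ 2 ≤ 4 (triangle on l)  ✓
L = 2 + 2 + 2 = 6 (even)  ✓

none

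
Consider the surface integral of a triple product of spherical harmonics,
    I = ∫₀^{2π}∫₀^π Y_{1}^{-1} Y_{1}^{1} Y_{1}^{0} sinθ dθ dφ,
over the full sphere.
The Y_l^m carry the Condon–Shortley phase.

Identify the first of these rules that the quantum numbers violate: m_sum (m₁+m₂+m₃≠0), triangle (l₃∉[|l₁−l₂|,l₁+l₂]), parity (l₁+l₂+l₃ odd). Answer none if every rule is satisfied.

azimuthal sum: -1 + 1 + 0 = 0  ✓
0 ≤ 1 ≤ 2 (triangle on l)  ✓
L = 1 + 1 + 1 = 3 (odd)  ✗

parity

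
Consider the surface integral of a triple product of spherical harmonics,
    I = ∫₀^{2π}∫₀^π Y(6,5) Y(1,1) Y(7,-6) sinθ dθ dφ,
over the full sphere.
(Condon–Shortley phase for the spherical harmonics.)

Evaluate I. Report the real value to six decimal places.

Rules hold: Σm=0, L=14 even, 5≤7≤7.
N = 13·3·15 = 585
Δ = 0!·12!·2!/15! = 1/1365
Racah Σ t=0..0: t=0:+1/518400 = 1/518400
⇒ 3j(6 1 7; 0 0 0)² = 7/195, sgn -1
Racah Σ t=0..0: t=0:+1/79833600 = 1/79833600
⇒ 3j(6 1 7; 5 1 -6)² = 2/35, sgn -1
4πI² = N·(3j₀)²·(3jₘ)² = 6/5
I = +1·√(1.2/4π) = 0.30901936

0.309019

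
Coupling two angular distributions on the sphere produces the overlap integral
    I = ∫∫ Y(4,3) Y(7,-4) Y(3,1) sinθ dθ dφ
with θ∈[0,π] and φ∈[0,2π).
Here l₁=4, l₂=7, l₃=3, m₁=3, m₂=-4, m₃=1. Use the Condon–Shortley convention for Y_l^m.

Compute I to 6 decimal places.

0.212007

Rules hold: Σm=0, L=14 even, 3≤3≤11.
N = 9·15·7 = 945
Δ = 8!·0!·6!/15! = 1/45045
Racah Σ t=4..4: t=4:+1/20736 = 1/20736
⇒ 3j(4 7 3; 0 0 0)² = 35/1287, sgn -1
Racah Σ t=1..1: t=1:−1/241920 = -1/241920
⇒ 3j(4 7 3; 3 -4 1)² = 2/91, sgn -1
4πI² = N·(3j₀)²·(3jₘ)² = 1050/1859
I = +1·√(0.56482/4π) = 0.21200691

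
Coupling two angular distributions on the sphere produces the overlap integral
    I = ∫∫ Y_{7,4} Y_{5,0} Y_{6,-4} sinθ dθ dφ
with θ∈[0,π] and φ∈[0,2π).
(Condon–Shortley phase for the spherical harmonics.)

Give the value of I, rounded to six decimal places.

-0.129992

Rules hold: Σm=0, L=18 even, 2≤6≤12.
N = 15·11·13 = 2145
Δ = 6!·8!·4!/19! = 1/174594420
Racah Σ t=1..5: t=1:−1/4147200 t=2:+1/207360 t=3:−1/82944 t=4:+1/207360 t=5:−1/4147200 = -1/345600
⇒ 3j(7 5 6; 0 0 0)² = 420/46189, sgn -1
Racah Σ t=1..3: t=1:−1/4147200 t=2:+1/1451520 t=3:−1/5806080 = 1/3628800
⇒ 3j(7 5 6; 4 0 -4)² = 320/29393, sgn +1
4πI² = N·(3j₀)²·(3jₘ)² = 288000/1356277
I = -1·√(0.212346/4π) = -0.12999215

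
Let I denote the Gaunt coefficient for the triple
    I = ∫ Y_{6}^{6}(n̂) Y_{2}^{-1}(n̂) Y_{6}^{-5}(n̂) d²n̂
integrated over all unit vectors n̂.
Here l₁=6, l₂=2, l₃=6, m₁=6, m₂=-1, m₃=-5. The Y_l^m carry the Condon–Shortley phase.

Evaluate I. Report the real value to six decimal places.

0.178412

Checks pass: Σm=0; 14 even; l₃=6∈[4,8].
(2·6+1)(2·2+1)(2·6+1) = 845
Δ: 2! 10! 2! / 15! → 1/90090
sum: t=0:+1/69120 t=1:−1/14400 t=2:+1/69120 = -7/172800
3j²(6 2 6; 0 0 0) = Δ·Π!·Σ² = 14/715  (sign -1)
sum: t=0:+1/7257600 = 1/7257600
3j²(6 2 6; 6 -1 -5) = Δ·Π!·Σ² = 11/455  (sign -1)
combine: 4πI² = 845·14/715·11/455 = 2/5
take √, sign +1: I = 0.17841241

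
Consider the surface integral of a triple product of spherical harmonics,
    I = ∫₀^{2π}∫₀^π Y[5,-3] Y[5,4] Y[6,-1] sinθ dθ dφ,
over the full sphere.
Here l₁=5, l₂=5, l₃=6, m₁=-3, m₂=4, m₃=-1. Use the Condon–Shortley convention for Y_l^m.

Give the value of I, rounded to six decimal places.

-0.154663

Rules hold: Σm=0, L=16 even, 0≤6≤10.
N = 11·11·13 = 1573
Δ = 4!·6!·6!/17! = 1/28588560
Racah Σ t=0..4: t=0:+1/345600 t=1:−1/13824 t=2:+1/5184 t=3:−1/13824 t=4:+1/345600 = 7/129600
⇒ 3j(5 5 6; 0 0 0)² = 80/7293, sgn +1
Racah Σ t=3..4: t=3:−1/518400 t=4:+1/138240 = 11/2073600
⇒ 3j(5 5 6; -3 4 -1)² = 77/4420, sgn -1
4πI² = N·(3j₀)²·(3jₘ)² = 3388/11271
I = -1·√(0.300594/4π) = -0.15466268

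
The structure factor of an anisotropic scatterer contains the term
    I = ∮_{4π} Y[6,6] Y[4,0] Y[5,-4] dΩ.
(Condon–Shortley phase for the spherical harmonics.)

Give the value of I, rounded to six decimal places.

6 + 0 − 4 = 2 ≠ 0: azimuthal integral kills it; I = 0

0.000000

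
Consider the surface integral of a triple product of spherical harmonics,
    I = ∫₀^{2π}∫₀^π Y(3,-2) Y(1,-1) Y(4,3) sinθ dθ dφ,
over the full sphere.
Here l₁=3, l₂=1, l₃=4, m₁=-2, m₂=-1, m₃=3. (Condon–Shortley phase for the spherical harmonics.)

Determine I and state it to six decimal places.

-0.282095

m-sum 0 ✓  L=8 even ✓  2≤4≤4 ✓
Π(2lᵢ+1) = 7×3×9 = 189
triangle coeff Δ(3,1,4) = 1/252
Σ_t [0,0]: t=0:+1/36 = 1/36
(3j)²=4/63 [(3 1 4; 0 0 0)], sign=+1
Σ_t [0,0]: t=0:+1/240 = 1/240
(3j)²=1/12 [(3 1 4; -2 -1 3)], sign=-1
⇒ 4πI² = 1/1
I = (-1)√(1/1/(4π)) = -0.28209479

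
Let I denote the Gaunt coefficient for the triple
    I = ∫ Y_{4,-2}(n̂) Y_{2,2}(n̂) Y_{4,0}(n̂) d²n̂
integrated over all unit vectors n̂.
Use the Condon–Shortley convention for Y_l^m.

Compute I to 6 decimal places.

-0.190365

Rules hold: Σm=0, L=10 even, 2≤4≤6.
N = 9·5·9 = 405
Δ = 2!·6!·2!/11! = 1/13860
Racah Σ t=0..2: t=0:+1/192 t=1:−1/36 t=2:+1/192 = -5/288
⇒ 3j(4 2 4; 0 0 0)² = 20/693, sgn -1
Racah Σ t=2..2: t=2:+1/192 = 1/192
⇒ 3j(4 2 4; -2 2 0)² = 3/77, sgn +1
4πI² = N·(3j₀)²·(3jₘ)² = 2700/5929
I = -1·√(0.455389/4π) = -0.19036462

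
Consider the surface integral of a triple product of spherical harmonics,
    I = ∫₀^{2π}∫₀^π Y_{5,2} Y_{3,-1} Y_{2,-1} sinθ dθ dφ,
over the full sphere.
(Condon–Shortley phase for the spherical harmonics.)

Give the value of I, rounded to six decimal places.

Rules hold: Σm=0, L=10 even, 2≤2≤8.
N = 11·7·5 = 385
Δ = 6!·4!·0!/11! = 1/2310
Racah Σ t=3..3: t=3:−1/144 = -1/144
⇒ 3j(5 3 2; 0 0 0)² = 10/231, sgn -1
Racah Σ t=2..2: t=2:+1/288 = 1/288
⇒ 3j(5 3 2; 2 -1 -1)² = 1/22, sgn -1
4πI² = N·(3j₀)²·(3jₘ)² = 25/33
I = +1·√(0.757576/4π) = 0.24553200

0.245532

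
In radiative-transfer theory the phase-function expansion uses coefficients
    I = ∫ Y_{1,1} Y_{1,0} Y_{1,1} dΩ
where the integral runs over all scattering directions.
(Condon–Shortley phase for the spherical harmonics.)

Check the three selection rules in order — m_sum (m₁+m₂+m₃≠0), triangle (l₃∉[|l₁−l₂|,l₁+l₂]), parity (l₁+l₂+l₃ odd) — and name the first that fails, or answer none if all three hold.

azimuthal sum: 1 + 0 + 1 = 2  ✗
0 ≤ 1 ≤ 2 (triangle on l)
L = 1 + 1 + 1 = 3 (odd)

m_sum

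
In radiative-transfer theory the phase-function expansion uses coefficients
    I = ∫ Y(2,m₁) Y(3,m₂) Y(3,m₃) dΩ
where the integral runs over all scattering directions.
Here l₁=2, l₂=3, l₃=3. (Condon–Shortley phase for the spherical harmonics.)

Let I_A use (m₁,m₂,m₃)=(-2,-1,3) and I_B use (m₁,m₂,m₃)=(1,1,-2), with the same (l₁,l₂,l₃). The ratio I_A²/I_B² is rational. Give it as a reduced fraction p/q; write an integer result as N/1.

Shared (l₁,l₂,l₃)=(2,3,3): N and (l;000)² cancel in I_A²/I_B².
A: Δ = 2!·2!·4!/9! = 1/3780; Racah Σ t=2..2: t=2:+1/96 = 1/96; ⇒ 3j(2 3 3; -2 -1 3)² = 1/42, sgn +1
B: Δ = 2!·2!·4!/9! = 1/3780; Racah Σ t=0..1: t=0:+1/48 t=1:−1/12 = -1/16; ⇒ 3j(2 3 3; 1 1 -2)² = 1/28, sgn +1
I_A²/I_B² = (1/42)/(1/28) = 2/3

2/3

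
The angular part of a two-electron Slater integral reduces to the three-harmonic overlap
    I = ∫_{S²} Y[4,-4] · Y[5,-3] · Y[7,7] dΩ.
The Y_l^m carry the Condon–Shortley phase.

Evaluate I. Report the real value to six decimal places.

Rules hold: Σm=0, L=16 even, 1≤7≤9.
N = 9·11·15 = 1485
Δ = 2!·6!·8!/17! = 1/6126120
Racah Σ t=0..2: t=0:+1/69120 t=1:−1/20736 t=2:+1/69120 = -1/51840
⇒ 3j(4 5 7; 0 0 0)² = 280/21879, sgn +1
Racah Σ t=2..2: t=2:+1/58060800 = 1/58060800
⇒ 3j(4 5 7; -4 -3 7)² = 7/510, sgn +1
4πI² = N·(3j₀)²·(3jₘ)² = 980/3757
I = +1·√(0.260846/4π) = 0.14407463

0.144075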